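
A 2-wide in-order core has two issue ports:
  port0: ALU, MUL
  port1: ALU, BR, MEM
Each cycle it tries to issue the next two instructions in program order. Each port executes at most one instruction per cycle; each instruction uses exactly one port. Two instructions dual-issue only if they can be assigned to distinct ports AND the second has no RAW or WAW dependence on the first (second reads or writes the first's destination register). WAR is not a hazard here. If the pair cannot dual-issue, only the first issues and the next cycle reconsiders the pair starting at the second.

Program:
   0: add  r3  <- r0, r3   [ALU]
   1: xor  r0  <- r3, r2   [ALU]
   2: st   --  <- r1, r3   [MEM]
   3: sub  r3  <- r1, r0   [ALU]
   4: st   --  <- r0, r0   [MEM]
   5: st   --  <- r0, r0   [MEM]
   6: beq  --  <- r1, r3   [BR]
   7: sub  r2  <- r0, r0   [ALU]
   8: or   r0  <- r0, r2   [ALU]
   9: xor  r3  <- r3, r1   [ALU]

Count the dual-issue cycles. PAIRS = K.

PAIRS = 4

t=0 i0:add ; RAW r3
t=1 i1+i2:xor/st ; dual
t=2 i3+i4:sub/st ; dual
t=3 i5:st ; no-port MEM/BR
t=4 i6+i7:beq/sub ; dual
t=5 i8+i9:or/xor ; dual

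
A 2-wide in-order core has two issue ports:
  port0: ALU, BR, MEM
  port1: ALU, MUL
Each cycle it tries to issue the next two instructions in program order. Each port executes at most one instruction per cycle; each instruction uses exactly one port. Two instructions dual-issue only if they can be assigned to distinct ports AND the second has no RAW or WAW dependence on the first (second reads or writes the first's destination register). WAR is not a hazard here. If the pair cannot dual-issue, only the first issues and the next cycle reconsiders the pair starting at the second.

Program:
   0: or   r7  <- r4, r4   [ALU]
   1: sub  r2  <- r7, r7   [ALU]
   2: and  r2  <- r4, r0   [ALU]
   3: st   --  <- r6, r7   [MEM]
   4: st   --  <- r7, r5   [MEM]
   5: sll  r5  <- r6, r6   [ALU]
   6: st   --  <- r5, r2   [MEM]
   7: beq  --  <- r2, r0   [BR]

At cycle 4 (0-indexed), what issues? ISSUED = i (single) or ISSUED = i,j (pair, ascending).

ISSUED = 6

t=0 i0:or.ALU ; RAW r7
t=1 i1:sub.ALU ; WAW r2
t=2 i2&i3:and.ALU+st.MEM ; 2-wide
t=3 i4&i5:st.MEM+sll.ALU ; 2-wide
t=4 i6:st.MEM ; no-port MEM/BR
t=5 i7:beq.BR ; tail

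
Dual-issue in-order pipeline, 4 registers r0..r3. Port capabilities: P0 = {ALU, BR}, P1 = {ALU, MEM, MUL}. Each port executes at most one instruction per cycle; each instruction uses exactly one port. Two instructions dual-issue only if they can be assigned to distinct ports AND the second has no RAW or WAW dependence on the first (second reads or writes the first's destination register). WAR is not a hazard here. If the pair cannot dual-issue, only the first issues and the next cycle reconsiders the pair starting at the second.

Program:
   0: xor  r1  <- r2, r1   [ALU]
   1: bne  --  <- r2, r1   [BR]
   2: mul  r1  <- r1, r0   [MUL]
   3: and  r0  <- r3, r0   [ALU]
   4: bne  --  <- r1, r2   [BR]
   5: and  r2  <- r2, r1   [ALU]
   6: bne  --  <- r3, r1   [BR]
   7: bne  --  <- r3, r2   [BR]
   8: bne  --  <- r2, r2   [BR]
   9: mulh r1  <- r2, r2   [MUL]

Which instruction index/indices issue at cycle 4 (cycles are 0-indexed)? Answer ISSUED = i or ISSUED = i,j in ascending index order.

  cy0 -> i0 (xor.ALU) RAW r1
  cy1 -> i1+i2 (bne.BR;mul.MUL) dual
  cy2 -> i3+i4 (and.ALU;bne.BR) dual
  cy3 -> i5+i6 (and.ALU;bne.BR) dual
  cy4 -> i7 (bne.BR) no-port BR/BR
  cy5 -> i8+i9 (bne.BR;mulh.MUL) dual

ISSUED = 7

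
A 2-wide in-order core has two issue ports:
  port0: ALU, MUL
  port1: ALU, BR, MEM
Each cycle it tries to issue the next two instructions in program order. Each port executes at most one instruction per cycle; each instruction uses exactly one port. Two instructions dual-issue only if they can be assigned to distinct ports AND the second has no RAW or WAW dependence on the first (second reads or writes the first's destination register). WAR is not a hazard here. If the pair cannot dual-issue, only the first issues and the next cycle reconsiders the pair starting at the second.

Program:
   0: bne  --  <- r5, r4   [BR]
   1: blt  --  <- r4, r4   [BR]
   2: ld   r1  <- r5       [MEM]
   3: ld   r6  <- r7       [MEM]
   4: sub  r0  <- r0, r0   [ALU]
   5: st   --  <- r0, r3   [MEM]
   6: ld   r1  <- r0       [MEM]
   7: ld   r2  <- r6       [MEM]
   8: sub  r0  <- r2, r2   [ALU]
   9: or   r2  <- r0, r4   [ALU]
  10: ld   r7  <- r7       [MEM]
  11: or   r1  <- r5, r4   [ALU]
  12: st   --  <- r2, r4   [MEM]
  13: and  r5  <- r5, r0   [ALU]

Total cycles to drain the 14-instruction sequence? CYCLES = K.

c0: i0 bne.BR  no-port BR/BR
c1: i1 blt.BR  no-port BR/MEM
c2: i2 ld.MEM  no-port MEM/MEM
c3: i3/i4 ld.MEM;sub.ALU  pair
c4: i5 st.MEM  no-port MEM/MEM
c5: i6 ld.MEM  no-port MEM/MEM
c6: i7 ld.MEM  RAW r2
c7: i8 sub.ALU  RAW r0
c8: i9/i10 or.ALU;ld.MEM  pair
c9: i11/i12 or.ALU;st.MEM  pair
c10: i13 and.ALU  tail

CYCLES = 11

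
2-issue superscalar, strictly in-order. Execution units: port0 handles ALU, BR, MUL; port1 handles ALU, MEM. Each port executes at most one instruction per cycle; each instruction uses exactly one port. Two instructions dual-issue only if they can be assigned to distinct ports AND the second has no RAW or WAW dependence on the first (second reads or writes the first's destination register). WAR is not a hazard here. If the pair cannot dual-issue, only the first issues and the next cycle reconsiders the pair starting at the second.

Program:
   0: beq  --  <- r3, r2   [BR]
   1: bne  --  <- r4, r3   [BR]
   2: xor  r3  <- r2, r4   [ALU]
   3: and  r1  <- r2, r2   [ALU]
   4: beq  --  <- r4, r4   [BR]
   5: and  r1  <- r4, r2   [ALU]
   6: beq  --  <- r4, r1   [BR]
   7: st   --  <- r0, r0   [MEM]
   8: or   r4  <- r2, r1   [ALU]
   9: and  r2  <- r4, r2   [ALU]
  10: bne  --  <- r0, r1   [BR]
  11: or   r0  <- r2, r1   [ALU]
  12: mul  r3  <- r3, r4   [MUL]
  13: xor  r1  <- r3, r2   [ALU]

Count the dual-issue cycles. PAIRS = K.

PAIRS = 5

[0] i0  beq  -- no-port BR/BR
[1] i1+i2  bne+xor  -- pair
[2] i3+i4  and+beq  -- pair
[3] i5  and  -- RAW r1
[4] i6+i7  beq+st  -- pair
[5] i8  or  -- RAW r4
[6] i9+i10  and+bne  -- pair
[7] i11+i12  or+mul  -- pair
[8] i13  xor  -- tail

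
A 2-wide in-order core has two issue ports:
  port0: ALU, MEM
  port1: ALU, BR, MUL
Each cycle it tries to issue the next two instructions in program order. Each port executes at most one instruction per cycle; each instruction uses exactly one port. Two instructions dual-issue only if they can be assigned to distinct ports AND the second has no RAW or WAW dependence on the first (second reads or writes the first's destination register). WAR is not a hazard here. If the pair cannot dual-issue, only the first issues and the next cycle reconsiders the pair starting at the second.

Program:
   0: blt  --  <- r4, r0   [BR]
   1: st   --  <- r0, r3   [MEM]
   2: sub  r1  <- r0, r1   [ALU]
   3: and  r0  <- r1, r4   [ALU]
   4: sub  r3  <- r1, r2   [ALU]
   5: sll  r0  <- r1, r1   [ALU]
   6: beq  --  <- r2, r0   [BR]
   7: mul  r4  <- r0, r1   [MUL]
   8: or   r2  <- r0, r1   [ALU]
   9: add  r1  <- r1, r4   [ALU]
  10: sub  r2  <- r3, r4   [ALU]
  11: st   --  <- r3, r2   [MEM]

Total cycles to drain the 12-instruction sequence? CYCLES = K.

0. blt+st @i0,i1  | dual
1. sub @i2  | RAW r1
2. and+sub @i3,i4  | dual
3. sll @i5  | RAW r0
4. beq @i6  | no-port BR/MUL
5. mul+or @i7,i8  | dual
6. add+sub @i9,i10  | dual
7. st @i11  | tail

CYCLES = 8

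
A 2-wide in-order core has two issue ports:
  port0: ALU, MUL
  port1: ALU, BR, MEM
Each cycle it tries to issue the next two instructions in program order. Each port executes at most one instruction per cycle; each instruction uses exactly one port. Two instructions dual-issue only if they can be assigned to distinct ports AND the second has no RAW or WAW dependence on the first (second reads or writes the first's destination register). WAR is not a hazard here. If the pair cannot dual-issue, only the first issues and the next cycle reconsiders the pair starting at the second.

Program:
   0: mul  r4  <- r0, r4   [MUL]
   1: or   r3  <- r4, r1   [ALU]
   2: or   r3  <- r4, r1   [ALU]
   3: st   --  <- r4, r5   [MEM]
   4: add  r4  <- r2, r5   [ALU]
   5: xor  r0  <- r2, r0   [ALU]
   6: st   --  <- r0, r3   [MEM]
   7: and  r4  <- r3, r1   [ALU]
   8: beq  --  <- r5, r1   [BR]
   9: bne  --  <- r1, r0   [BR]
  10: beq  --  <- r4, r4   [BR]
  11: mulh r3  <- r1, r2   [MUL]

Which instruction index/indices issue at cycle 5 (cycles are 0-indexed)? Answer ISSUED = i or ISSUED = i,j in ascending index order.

[0] i0  mul.MUL  -- RAW r4
[1] i1  or.ALU  -- WAW r3
[2] i2+i3  or.ALU st.MEM  -- dual
[3] i4+i5  add.ALU xor.ALU  -- dual
[4] i6+i7  st.MEM and.ALU  -- dual
[5] i8  beq.BR  -- no-port BR/BR
[6] i9  bne.BR  -- no-port BR/BR
[7] i10+i11  beq.BR mulh.MUL  -- dual

ISSUED = 8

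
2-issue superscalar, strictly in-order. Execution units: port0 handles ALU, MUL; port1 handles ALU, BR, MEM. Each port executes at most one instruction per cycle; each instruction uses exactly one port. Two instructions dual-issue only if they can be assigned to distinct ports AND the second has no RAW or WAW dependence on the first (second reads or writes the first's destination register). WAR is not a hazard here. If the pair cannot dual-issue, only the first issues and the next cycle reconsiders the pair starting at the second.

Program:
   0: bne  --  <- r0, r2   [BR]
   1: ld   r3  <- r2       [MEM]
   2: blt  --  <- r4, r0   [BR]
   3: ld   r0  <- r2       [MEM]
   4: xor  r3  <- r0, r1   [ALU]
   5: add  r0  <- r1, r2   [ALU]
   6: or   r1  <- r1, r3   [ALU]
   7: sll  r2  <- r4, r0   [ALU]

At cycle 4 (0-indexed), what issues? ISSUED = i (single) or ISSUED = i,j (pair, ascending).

ISSUED = 4,5

0. bne.BR @i0  | no-port BR/MEM
1. ld.MEM @i1  | no-port MEM/BR
2. blt.BR @i2  | no-port BR/MEM
3. ld.MEM @i3  | RAW r0
4. xor.ALU add.ALU @i4/i5  | 2-wide
5. or.ALU sll.ALU @i6/i7  | 2-wide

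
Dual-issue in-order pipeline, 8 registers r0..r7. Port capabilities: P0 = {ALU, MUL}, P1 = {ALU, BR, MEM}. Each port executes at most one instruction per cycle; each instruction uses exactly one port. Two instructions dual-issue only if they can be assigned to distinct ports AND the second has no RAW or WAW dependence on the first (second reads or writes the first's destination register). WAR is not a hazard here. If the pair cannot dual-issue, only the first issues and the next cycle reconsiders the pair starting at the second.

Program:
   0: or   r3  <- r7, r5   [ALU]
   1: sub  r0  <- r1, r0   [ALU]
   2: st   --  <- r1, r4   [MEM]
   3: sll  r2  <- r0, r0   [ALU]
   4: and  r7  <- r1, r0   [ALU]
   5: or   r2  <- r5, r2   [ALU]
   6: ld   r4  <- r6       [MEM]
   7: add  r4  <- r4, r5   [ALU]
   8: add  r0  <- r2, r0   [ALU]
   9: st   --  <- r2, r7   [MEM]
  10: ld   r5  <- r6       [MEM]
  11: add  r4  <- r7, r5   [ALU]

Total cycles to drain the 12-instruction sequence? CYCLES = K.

CYCLES = 8

[0] i0&i1  or.ALU sub.ALU  -- pair
[1] i2&i3  st.MEM sll.ALU  -- pair
[2] i4&i5  and.ALU or.ALU  -- pair
[3] i6  ld.MEM  -- RAW+WAW r4
[4] i7&i8  add.ALU add.ALU  -- pair
[5] i9  st.MEM  -- no-port MEM/MEM
[6] i10  ld.MEM  -- RAW r5
[7] i11  add.ALU  -- tail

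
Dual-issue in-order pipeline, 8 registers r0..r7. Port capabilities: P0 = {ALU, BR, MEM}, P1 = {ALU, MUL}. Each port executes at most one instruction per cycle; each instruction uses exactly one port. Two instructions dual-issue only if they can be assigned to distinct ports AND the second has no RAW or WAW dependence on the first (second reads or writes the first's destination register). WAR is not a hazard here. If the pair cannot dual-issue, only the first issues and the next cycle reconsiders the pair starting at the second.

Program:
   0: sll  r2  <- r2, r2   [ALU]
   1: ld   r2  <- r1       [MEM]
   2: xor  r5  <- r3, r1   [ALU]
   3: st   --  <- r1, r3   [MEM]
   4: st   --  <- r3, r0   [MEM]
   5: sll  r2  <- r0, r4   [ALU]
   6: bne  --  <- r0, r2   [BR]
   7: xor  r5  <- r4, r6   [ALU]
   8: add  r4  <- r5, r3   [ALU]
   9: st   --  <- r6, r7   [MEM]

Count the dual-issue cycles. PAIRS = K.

PAIRS = 4

[0] i0  sll.ALU  -- WAW r2
[1] i1+i2  ld.MEM xor.ALU  -- 2-wide
[2] i3  st.MEM  -- no-port MEM/MEM
[3] i4+i5  st.MEM sll.ALU  -- 2-wide
[4] i6+i7  bne.BR xor.ALU  -- 2-wide
[5] i8+i9  add.ALU st.MEM  -- 2-wide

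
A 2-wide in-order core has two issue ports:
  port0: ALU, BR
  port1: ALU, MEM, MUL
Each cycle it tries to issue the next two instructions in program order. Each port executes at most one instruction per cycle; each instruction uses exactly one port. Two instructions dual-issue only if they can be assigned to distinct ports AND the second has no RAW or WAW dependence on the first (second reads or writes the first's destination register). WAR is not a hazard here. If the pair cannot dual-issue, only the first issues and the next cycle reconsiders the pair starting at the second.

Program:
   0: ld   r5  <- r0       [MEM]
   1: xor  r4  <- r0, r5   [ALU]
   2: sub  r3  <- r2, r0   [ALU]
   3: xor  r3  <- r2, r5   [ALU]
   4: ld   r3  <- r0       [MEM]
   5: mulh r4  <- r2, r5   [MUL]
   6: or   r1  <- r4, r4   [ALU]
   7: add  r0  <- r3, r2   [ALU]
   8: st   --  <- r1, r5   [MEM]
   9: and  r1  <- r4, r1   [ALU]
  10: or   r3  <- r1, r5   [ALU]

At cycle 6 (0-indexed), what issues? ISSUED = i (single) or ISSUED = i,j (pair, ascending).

c0: i0 ld.MEM  RAW r5
c1: i1,i2 xor.ALU/sub.ALU  2-wide
c2: i3 xor.ALU  WAW r3
c3: i4 ld.MEM  no-port MEM/MUL
c4: i5 mulh.MUL  RAW r4
c5: i6,i7 or.ALU/add.ALU  2-wide
c6: i8,i9 st.MEM/and.ALU  2-wide
c7: i10 or.ALU  tail

ISSUED = 8,9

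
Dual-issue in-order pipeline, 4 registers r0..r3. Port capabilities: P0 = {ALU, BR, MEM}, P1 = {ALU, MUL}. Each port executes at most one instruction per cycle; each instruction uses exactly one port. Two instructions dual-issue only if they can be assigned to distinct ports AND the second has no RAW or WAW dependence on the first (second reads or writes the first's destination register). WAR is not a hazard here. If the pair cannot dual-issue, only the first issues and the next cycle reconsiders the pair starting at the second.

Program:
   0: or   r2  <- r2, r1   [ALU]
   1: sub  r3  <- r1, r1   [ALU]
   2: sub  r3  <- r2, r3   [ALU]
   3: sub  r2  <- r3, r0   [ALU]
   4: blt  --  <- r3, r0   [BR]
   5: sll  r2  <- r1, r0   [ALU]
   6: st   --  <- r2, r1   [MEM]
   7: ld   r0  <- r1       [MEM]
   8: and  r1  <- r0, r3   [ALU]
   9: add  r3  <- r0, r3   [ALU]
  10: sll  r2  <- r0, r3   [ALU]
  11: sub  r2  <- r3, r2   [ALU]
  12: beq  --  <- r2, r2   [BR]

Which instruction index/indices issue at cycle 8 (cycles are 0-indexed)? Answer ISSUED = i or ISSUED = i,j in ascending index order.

t=0 i0+i1:or.ALU/sub.ALU ; pair
t=1 i2:sub.ALU ; RAW r3
t=2 i3+i4:sub.ALU/blt.BR ; pair
t=3 i5:sll.ALU ; RAW r2
t=4 i6:st.MEM ; no-port MEM/MEM
t=5 i7:ld.MEM ; RAW r0
t=6 i8+i9:and.ALU/add.ALU ; pair
t=7 i10:sll.ALU ; RAW+WAW r2
t=8 i11:sub.ALU ; RAW r2
t=9 i12:beq.BR ; tail

ISSUED = 11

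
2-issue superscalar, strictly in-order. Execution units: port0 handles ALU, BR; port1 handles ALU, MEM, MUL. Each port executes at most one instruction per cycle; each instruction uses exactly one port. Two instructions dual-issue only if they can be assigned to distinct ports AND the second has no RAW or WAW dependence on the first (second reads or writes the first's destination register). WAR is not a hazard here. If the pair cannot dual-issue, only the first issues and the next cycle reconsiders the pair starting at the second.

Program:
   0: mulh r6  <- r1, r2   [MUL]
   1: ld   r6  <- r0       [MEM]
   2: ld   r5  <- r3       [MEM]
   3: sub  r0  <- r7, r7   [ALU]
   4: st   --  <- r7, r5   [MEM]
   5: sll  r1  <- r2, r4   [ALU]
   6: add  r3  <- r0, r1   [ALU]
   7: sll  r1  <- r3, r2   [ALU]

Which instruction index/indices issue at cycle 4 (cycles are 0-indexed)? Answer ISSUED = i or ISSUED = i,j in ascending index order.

[0] i0  mulh  -- no-port MUL/MEM
[1] i1  ld  -- no-port MEM/MEM
[2] i2+i3  ld+sub  -- pair
[3] i4+i5  st+sll  -- pair
[4] i6  add  -- RAW r3
[5] i7  sll  -- tail

ISSUED = 6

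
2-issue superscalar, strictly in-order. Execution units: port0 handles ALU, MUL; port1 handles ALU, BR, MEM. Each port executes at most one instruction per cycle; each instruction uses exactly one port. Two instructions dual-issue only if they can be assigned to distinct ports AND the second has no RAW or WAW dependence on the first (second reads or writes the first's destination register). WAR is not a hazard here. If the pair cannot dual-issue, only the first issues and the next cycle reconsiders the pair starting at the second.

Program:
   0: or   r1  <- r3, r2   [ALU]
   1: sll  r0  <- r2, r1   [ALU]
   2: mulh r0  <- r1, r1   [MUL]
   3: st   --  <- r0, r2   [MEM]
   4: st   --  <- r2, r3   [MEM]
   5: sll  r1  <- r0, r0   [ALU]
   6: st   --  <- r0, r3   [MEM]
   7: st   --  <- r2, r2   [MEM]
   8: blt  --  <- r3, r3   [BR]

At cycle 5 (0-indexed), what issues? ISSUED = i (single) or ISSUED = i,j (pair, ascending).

ISSUED = 6

#0 head=0: or.ALU i0 RAW r1
#1 head=1: sll.ALU i1 WAW r0
#2 head=2: mulh.MUL i2 RAW r0
#3 head=3: st.MEM i3 no-port MEM/MEM
#4 head=4: st.MEM+sll.ALU i4+i5 pair
#5 head=6: st.MEM i6 no-port MEM/MEM
#6 head=7: st.MEM i7 no-port MEM/BR
#7 head=8: blt.BR i8 tail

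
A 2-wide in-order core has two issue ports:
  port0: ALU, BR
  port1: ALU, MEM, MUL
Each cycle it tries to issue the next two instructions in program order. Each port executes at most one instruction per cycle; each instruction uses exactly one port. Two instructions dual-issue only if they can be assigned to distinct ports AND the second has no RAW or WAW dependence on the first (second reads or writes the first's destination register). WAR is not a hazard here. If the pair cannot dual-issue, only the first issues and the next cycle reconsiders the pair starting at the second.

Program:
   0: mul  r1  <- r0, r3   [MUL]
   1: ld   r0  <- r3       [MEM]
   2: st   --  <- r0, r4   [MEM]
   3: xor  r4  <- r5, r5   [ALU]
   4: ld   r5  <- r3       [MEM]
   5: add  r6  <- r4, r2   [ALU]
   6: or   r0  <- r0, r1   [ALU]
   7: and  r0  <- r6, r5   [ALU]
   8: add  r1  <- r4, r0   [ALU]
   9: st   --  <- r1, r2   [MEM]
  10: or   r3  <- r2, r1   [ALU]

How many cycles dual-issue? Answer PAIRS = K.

#0 head=0: mul.MUL i0 no-port MUL/MEM
#1 head=1: ld.MEM i1 no-port MEM/MEM
#2 head=2: st.MEM;xor.ALU i2/i3 pair
#3 head=4: ld.MEM;add.ALU i4/i5 pair
#4 head=6: or.ALU i6 WAW r0
#5 head=7: and.ALU i7 RAW r0
#6 head=8: add.ALU i8 RAW r1
#7 head=9: st.MEM;or.ALU i9/i10 pair

PAIRS = 3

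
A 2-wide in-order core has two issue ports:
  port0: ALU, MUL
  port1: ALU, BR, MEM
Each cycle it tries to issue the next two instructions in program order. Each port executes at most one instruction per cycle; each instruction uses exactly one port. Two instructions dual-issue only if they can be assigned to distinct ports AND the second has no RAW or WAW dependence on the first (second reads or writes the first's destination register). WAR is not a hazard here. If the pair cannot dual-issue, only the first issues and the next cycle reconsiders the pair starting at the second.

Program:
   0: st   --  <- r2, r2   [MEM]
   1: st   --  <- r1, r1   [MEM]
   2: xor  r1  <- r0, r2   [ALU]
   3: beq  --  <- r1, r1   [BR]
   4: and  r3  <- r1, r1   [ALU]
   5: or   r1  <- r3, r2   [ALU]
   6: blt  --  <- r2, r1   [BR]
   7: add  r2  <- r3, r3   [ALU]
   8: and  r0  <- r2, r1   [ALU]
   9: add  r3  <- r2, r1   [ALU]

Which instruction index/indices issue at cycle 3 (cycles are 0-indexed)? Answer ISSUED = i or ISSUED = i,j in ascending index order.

ISSUED = 5

  cy0 -> i0 (st.MEM) no-port MEM/MEM
  cy1 -> i1,i2 (st.MEM/xor.ALU) pair
  cy2 -> i3,i4 (beq.BR/and.ALU) pair
  cy3 -> i5 (or.ALU) RAW r1
  cy4 -> i6,i7 (blt.BR/add.ALU) pair
  cy5 -> i8,i9 (and.ALU/add.ALU) pair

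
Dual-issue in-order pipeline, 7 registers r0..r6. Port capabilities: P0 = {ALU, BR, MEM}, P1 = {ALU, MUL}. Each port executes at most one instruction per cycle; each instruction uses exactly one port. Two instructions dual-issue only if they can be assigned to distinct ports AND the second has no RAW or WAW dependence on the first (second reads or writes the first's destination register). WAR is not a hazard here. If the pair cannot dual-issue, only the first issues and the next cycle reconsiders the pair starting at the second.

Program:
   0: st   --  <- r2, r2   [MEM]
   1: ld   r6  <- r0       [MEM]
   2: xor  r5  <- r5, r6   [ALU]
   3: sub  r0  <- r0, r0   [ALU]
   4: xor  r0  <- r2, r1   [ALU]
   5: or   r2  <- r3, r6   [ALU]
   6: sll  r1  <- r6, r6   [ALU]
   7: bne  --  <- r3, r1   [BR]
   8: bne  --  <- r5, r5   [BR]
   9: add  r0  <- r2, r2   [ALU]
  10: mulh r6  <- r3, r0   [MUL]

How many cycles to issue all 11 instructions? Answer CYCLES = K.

  cy0 -> i0 (st.MEM) no-port MEM/MEM
  cy1 -> i1 (ld.MEM) RAW r6
  cy2 -> i2&i3 (xor.ALU;sub.ALU) 2-wide
  cy3 -> i4&i5 (xor.ALU;or.ALU) 2-wide
  cy4 -> i6 (sll.ALU) RAW r1
  cy5 -> i7 (bne.BR) no-port BR/BR
  cy6 -> i8&i9 (bne.BR;add.ALU) 2-wide
  cy7 -> i10 (mulh.MUL) tail

CYCLES = 8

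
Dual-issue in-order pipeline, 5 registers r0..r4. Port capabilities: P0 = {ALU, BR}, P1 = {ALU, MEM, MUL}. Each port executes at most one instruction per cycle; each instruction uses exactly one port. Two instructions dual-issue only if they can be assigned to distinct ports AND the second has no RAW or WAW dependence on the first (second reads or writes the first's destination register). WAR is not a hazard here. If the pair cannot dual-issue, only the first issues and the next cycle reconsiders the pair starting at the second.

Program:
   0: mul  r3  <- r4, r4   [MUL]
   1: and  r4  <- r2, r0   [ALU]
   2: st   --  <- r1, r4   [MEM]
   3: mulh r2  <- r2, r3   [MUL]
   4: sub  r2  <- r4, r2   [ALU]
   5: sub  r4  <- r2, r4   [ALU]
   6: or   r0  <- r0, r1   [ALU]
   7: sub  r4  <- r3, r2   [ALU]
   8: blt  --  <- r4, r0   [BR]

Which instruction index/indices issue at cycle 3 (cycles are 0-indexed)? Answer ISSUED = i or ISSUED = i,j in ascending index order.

ISSUED = 4

#0 head=0: mul.MUL/and.ALU i0,i1 2-wide
#1 head=2: st.MEM i2 no-port MEM/MUL
#2 head=3: mulh.MUL i3 RAW+WAW r2
#3 head=4: sub.ALU i4 RAW r2
#4 head=5: sub.ALU/or.ALU i5,i6 2-wide
#5 head=7: sub.ALU i7 RAW r4
#6 head=8: blt.BR i8 tail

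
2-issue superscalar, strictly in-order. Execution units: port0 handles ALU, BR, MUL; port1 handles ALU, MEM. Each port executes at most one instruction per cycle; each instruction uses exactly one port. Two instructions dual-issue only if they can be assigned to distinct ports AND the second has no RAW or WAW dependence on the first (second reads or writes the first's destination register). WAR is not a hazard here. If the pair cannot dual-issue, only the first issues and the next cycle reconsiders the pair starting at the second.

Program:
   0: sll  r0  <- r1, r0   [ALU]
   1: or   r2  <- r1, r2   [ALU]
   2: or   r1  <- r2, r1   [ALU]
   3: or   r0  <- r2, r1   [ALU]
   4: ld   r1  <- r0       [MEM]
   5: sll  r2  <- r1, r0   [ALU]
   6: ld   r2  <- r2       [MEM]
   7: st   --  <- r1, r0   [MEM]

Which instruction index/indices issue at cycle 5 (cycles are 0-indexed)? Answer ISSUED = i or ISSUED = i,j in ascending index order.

c0: i0&i1 sll+or  dual
c1: i2 or  RAW r1
c2: i3 or  RAW r0
c3: i4 ld  RAW r1
c4: i5 sll  RAW+WAW r2
c5: i6 ld  no-port MEM/MEM
c6: i7 st  tail

ISSUED = 6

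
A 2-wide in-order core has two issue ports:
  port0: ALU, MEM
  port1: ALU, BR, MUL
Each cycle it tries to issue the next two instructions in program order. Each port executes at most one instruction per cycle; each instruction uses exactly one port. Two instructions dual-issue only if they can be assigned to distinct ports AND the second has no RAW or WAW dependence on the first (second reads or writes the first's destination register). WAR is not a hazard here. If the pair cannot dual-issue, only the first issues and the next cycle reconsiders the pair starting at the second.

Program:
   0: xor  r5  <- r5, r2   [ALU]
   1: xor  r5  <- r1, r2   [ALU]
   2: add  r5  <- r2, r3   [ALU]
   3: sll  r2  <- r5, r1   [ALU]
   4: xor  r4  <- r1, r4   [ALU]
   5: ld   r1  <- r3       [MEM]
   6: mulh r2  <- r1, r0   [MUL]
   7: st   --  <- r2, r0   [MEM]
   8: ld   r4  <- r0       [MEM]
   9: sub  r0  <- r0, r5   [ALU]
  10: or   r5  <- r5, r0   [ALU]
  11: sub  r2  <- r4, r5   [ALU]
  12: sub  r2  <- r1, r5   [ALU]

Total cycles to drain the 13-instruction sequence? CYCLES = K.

CYCLES = 11

t=0 i0:xor ; WAW r5
t=1 i1:xor ; WAW r5
t=2 i2:add ; RAW r5
t=3 i3/i4:sll xor ; dual
t=4 i5:ld ; RAW r1
t=5 i6:mulh ; RAW r2
t=6 i7:st ; no-port MEM/MEM
t=7 i8/i9:ld sub ; dual
t=8 i10:or ; RAW r5
t=9 i11:sub ; WAW r2
t=10 i12:sub ; tail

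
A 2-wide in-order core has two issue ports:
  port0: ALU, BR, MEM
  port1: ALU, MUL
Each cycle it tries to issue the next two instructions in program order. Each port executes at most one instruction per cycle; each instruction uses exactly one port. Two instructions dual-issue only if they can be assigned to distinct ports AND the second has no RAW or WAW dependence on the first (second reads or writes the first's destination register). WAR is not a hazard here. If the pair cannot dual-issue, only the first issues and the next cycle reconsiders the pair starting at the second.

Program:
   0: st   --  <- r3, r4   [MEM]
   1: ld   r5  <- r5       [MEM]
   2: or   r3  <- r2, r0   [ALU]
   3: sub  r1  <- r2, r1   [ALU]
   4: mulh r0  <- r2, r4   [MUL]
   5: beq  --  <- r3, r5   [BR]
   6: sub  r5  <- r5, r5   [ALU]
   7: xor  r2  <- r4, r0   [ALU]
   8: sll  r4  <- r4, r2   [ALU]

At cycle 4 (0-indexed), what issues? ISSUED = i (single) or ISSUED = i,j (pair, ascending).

t=0 i0:st ; no-port MEM/MEM
t=1 i1+i2:ld or ; 2-wide
t=2 i3+i4:sub mulh ; 2-wide
t=3 i5+i6:beq sub ; 2-wide
t=4 i7:xor ; RAW r2
t=5 i8:sll ; tail

ISSUED = 7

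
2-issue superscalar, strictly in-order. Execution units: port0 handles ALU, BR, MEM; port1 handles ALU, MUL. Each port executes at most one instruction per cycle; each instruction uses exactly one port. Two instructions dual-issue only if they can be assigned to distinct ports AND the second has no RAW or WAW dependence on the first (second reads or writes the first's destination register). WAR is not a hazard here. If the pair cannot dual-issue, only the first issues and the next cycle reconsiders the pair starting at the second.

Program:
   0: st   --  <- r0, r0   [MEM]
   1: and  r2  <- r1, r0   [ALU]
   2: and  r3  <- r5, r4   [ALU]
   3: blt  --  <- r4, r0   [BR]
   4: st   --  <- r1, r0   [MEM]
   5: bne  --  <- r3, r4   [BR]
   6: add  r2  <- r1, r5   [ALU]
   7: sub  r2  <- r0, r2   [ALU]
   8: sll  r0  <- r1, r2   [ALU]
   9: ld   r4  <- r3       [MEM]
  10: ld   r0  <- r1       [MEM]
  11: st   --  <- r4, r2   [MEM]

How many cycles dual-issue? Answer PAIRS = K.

PAIRS = 4

c0: i0+i1 st+and  dual
c1: i2+i3 and+blt  dual
c2: i4 st  no-port MEM/BR
c3: i5+i6 bne+add  dual
c4: i7 sub  RAW r2
c5: i8+i9 sll+ld  dual
c6: i10 ld  no-port MEM/MEM
c7: i11 st  tail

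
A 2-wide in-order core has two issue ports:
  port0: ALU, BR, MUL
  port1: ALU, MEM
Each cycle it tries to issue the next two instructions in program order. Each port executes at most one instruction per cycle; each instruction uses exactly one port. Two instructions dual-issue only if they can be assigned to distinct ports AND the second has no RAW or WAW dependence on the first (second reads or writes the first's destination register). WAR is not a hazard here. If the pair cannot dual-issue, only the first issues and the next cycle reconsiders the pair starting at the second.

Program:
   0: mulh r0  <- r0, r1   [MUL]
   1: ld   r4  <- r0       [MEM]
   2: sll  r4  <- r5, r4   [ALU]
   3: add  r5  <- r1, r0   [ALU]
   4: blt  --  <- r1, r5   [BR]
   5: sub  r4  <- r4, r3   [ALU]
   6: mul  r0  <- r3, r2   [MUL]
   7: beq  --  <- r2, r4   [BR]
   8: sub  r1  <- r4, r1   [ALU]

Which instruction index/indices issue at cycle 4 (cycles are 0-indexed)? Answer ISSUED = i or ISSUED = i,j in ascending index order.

  cy0 -> i0 (mulh.MUL) RAW r0
  cy1 -> i1 (ld.MEM) RAW+WAW r4
  cy2 -> i2&i3 (sll.ALU add.ALU) 2-wide
  cy3 -> i4&i5 (blt.BR sub.ALU) 2-wide
  cy4 -> i6 (mul.MUL) no-port MUL/BR
  cy5 -> i7&i8 (beq.BR sub.ALU) 2-wide

ISSUED = 6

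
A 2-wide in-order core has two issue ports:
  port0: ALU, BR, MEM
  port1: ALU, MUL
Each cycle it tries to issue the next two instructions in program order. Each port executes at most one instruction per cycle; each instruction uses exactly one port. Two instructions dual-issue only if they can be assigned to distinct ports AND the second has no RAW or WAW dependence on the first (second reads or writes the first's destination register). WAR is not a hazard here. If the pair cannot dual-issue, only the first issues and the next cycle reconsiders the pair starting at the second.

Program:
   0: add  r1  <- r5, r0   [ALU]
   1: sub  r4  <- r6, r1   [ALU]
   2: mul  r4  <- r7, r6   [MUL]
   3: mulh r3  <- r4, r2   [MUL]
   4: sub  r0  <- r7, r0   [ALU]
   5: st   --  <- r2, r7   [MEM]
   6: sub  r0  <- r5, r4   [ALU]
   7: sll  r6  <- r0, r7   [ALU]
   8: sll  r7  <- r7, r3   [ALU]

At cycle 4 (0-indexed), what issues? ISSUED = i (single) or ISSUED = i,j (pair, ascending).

ISSUED = 5,6

#0 head=0: add.ALU i0 RAW r1
#1 head=1: sub.ALU i1 WAW r4
#2 head=2: mul.MUL i2 no-port MUL/MUL
#3 head=3: mulh.MUL+sub.ALU i3,i4 2-wide
#4 head=5: st.MEM+sub.ALU i5,i6 2-wide
#5 head=7: sll.ALU+sll.ALU i7,i8 2-wide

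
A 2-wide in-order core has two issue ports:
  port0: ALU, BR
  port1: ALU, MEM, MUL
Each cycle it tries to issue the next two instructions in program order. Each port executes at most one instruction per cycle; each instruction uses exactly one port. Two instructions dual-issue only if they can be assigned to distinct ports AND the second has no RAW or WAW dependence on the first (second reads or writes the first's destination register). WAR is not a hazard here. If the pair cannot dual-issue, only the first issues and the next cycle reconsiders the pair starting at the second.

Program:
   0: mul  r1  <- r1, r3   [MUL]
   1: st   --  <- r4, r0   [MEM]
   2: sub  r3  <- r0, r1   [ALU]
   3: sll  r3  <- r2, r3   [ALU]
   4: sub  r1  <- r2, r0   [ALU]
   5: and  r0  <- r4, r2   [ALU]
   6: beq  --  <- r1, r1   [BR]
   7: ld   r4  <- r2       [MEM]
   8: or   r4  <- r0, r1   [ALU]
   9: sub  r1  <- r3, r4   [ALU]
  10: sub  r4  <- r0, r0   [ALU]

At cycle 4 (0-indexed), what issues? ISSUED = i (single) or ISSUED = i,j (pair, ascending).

  cy0 -> i0 (mul.MUL) no-port MUL/MEM
  cy1 -> i1+i2 (st.MEM;sub.ALU) 2-wide
  cy2 -> i3+i4 (sll.ALU;sub.ALU) 2-wide
  cy3 -> i5+i6 (and.ALU;beq.BR) 2-wide
  cy4 -> i7 (ld.MEM) WAW r4
  cy5 -> i8 (or.ALU) RAW r4
  cy6 -> i9+i10 (sub.ALU;sub.ALU) 2-wide

ISSUED = 7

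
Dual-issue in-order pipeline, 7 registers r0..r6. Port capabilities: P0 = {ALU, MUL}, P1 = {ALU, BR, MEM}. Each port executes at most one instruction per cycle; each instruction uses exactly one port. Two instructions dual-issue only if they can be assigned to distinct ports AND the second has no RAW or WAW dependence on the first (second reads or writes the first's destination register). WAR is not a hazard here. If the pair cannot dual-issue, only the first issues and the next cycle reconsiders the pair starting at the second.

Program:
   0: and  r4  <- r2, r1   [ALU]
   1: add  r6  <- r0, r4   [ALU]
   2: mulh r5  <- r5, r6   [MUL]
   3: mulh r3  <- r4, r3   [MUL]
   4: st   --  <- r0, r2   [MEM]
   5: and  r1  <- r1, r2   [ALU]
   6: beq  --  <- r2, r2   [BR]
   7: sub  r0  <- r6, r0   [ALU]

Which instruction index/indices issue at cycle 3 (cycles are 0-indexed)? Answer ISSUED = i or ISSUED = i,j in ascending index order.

t=0 i0:and ; RAW r4
t=1 i1:add ; RAW r6
t=2 i2:mulh ; no-port MUL/MUL
t=3 i3+i4:mulh/st ; dual
t=4 i5+i6:and/beq ; dual
t=5 i7:sub ; tail

ISSUED = 3,4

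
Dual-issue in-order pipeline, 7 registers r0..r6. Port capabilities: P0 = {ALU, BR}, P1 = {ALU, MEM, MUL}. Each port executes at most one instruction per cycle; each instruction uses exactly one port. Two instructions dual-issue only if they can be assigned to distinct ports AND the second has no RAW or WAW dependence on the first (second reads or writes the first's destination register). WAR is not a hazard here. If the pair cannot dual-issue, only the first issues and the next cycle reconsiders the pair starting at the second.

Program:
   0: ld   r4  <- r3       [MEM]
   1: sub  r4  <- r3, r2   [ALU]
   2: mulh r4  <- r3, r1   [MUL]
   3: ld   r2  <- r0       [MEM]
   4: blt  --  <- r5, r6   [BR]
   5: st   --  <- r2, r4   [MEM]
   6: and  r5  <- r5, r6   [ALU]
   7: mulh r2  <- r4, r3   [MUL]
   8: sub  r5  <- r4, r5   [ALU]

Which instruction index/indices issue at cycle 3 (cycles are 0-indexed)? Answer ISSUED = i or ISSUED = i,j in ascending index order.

ISSUED = 3,4

#0 head=0: ld i0 WAW r4
#1 head=1: sub i1 WAW r4
#2 head=2: mulh i2 no-port MUL/MEM
#3 head=3: ld+blt i3+i4 dual
#4 head=5: st+and i5+i6 dual
#5 head=7: mulh+sub i7+i8 dual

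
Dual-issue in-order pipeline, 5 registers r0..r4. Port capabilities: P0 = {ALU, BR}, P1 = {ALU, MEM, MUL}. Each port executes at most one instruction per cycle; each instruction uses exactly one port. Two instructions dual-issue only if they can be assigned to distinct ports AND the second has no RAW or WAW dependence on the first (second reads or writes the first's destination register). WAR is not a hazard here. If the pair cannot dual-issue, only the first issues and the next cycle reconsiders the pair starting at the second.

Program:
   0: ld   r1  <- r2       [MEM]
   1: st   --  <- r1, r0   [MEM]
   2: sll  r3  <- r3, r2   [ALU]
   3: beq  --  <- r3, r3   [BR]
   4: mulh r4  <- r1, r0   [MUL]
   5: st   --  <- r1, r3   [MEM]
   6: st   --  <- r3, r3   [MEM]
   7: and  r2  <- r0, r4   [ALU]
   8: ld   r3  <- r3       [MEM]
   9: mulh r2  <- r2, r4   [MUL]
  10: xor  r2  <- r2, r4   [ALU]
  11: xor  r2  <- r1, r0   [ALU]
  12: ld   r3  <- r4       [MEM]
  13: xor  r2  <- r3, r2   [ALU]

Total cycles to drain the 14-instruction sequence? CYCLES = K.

c0: i0 ld  no-port MEM/MEM
c1: i1&i2 st;sll  pair
c2: i3&i4 beq;mulh  pair
c3: i5 st  no-port MEM/MEM
c4: i6&i7 st;and  pair
c5: i8 ld  no-port MEM/MUL
c6: i9 mulh  RAW+WAW r2
c7: i10 xor  WAW r2
c8: i11&i12 xor;ld  pair
c9: i13 xor  tail

CYCLES = 10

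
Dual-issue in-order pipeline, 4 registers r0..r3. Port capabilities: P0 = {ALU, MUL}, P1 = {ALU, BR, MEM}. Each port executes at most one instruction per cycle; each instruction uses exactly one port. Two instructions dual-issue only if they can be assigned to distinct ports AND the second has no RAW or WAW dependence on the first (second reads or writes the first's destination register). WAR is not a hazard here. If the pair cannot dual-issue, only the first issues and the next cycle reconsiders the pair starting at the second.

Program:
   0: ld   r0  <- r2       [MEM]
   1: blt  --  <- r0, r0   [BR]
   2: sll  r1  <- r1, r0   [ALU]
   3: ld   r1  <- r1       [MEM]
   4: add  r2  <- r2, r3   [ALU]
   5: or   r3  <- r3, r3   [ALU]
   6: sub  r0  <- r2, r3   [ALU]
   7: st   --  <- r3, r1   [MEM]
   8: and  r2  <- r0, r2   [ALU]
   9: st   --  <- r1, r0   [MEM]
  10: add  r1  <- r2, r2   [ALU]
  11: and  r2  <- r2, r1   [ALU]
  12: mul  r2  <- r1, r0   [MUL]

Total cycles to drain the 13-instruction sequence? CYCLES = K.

CYCLES = 9

0. ld.MEM @i0  | no-port MEM/BR
1. blt.BR/sll.ALU @i1,i2  | pair
2. ld.MEM/add.ALU @i3,i4  | pair
3. or.ALU @i5  | RAW r3
4. sub.ALU/st.MEM @i6,i7  | pair
5. and.ALU/st.MEM @i8,i9  | pair
6. add.ALU @i10  | RAW r1
7. and.ALU @i11  | WAW r2
8. mul.MUL @i12  | tail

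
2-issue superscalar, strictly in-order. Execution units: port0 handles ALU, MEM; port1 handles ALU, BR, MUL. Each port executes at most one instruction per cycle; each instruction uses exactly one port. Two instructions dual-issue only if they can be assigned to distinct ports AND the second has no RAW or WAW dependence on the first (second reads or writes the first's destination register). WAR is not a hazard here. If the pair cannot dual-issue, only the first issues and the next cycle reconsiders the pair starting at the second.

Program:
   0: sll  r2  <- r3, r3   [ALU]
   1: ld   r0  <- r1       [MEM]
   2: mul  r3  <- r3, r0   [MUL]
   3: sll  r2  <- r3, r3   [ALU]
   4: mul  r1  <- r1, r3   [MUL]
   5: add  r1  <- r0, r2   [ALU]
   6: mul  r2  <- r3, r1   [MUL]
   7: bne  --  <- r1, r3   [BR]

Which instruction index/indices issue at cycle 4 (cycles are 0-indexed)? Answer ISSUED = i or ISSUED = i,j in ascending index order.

t=0 i0+i1:sll.ALU/ld.MEM ; pair
t=1 i2:mul.MUL ; RAW r3
t=2 i3+i4:sll.ALU/mul.MUL ; pair
t=3 i5:add.ALU ; RAW r1
t=4 i6:mul.MUL ; no-port MUL/BR
t=5 i7:bne.BR ; tail

ISSUED = 6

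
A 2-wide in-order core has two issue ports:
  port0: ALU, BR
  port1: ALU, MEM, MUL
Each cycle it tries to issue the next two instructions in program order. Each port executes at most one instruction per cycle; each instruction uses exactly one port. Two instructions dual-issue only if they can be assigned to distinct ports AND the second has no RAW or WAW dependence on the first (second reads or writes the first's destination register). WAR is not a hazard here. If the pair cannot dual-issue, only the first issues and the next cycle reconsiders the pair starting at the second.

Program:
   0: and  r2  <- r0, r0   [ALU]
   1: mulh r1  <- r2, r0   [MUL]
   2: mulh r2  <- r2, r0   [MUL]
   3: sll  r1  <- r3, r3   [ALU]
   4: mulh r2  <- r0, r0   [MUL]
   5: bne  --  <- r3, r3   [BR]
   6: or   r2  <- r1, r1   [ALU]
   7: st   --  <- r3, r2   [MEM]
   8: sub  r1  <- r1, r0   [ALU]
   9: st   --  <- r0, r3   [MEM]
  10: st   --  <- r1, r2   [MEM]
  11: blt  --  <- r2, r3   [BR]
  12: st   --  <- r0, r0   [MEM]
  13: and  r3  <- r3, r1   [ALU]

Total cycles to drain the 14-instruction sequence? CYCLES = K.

c0: i0 and.ALU  RAW r2
c1: i1 mulh.MUL  no-port MUL/MUL
c2: i2/i3 mulh.MUL sll.ALU  pair
c3: i4/i5 mulh.MUL bne.BR  pair
c4: i6 or.ALU  RAW r2
c5: i7/i8 st.MEM sub.ALU  pair
c6: i9 st.MEM  no-port MEM/MEM
c7: i10/i11 st.MEM blt.BR  pair
c8: i12/i13 st.MEM and.ALU  pair

CYCLES = 9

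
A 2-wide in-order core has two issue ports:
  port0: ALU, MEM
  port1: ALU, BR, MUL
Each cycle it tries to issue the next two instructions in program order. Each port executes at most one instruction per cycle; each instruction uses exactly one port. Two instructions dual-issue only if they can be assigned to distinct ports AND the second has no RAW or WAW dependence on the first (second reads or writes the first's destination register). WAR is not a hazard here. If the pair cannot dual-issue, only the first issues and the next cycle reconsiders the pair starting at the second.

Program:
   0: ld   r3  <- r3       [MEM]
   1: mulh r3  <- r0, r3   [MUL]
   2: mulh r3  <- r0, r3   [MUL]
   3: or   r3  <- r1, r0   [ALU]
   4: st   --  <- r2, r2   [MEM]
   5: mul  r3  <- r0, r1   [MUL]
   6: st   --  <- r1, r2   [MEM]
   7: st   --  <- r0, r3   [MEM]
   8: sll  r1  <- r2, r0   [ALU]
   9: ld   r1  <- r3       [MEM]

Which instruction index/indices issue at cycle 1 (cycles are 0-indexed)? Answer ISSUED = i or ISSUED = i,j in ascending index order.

c0: i0 ld.MEM  RAW+WAW r3
c1: i1 mulh.MUL  no-port MUL/MUL
c2: i2 mulh.MUL  WAW r3
c3: i3&i4 or.ALU/st.MEM  pair
c4: i5&i6 mul.MUL/st.MEM  pair
c5: i7&i8 st.MEM/sll.ALU  pair
c6: i9 ld.MEM  tail

ISSUED = 1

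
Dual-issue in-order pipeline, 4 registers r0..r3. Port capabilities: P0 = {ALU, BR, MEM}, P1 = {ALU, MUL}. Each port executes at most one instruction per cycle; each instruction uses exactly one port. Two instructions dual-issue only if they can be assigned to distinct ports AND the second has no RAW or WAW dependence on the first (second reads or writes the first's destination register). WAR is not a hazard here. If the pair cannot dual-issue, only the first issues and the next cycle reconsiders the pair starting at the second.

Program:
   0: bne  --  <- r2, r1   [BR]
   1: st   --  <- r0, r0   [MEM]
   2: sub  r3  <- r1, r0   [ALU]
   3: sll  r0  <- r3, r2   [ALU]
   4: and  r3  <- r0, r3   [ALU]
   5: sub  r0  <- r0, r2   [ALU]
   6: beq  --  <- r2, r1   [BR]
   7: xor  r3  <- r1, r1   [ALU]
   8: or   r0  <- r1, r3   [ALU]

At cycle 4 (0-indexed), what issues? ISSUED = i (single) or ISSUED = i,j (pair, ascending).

ISSUED = 6,7

[0] i0  bne.BR  -- no-port BR/MEM
[1] i1&i2  st.MEM+sub.ALU  -- dual
[2] i3  sll.ALU  -- RAW r0
[3] i4&i5  and.ALU+sub.ALU  -- dual
[4] i6&i7  beq.BR+xor.ALU  -- dual
[5] i8  or.ALU  -- tail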